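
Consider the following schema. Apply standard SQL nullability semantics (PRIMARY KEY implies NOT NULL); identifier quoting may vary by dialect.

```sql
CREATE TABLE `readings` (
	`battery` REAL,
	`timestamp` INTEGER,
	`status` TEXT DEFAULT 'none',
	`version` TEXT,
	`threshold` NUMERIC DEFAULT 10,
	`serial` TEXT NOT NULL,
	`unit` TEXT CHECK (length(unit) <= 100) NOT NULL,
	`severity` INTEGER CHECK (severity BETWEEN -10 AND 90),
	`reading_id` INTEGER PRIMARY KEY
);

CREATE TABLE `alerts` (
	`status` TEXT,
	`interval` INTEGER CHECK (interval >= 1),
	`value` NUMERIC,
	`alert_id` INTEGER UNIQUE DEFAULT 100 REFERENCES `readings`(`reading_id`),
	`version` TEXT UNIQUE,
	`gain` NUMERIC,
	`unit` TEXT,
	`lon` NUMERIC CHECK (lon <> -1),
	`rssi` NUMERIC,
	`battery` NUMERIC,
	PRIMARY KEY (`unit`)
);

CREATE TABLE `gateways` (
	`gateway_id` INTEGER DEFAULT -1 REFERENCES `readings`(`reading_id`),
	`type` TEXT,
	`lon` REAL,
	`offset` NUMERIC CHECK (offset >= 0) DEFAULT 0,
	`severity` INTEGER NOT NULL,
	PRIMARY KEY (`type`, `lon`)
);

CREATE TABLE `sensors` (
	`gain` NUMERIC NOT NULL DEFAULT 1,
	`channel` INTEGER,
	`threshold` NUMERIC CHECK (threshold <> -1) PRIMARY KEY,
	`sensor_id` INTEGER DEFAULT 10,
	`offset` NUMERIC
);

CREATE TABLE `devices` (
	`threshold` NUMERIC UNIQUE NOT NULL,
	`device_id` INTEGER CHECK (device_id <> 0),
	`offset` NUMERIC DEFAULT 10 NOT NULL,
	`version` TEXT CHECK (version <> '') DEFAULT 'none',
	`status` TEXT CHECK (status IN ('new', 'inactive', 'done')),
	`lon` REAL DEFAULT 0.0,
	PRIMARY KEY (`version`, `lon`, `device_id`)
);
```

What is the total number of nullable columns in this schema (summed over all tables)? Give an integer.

21

readings: 6 nullable (battery, timestamp, status, version, threshold, severity — PK (reading_id) and explicit NOT NULL columns excluded).
alerts: 9 nullable (status, interval, value, alert_id, version, gain, lon, rssi, battery — PK (unit) and explicit NOT NULL columns excluded).
gateways: 2 nullable (gateway_id, offset — PK (type, lon) and explicit NOT NULL columns excluded).
sensors: 3 nullable (channel, sensor_id, offset — PK (threshold) and explicit NOT NULL columns excluded).
devices: 1 nullable (status — PK (version, lon, device_id) and explicit NOT NULL columns excluded).
Total: 6 + 9 + 2 + 3 + 1 = 21.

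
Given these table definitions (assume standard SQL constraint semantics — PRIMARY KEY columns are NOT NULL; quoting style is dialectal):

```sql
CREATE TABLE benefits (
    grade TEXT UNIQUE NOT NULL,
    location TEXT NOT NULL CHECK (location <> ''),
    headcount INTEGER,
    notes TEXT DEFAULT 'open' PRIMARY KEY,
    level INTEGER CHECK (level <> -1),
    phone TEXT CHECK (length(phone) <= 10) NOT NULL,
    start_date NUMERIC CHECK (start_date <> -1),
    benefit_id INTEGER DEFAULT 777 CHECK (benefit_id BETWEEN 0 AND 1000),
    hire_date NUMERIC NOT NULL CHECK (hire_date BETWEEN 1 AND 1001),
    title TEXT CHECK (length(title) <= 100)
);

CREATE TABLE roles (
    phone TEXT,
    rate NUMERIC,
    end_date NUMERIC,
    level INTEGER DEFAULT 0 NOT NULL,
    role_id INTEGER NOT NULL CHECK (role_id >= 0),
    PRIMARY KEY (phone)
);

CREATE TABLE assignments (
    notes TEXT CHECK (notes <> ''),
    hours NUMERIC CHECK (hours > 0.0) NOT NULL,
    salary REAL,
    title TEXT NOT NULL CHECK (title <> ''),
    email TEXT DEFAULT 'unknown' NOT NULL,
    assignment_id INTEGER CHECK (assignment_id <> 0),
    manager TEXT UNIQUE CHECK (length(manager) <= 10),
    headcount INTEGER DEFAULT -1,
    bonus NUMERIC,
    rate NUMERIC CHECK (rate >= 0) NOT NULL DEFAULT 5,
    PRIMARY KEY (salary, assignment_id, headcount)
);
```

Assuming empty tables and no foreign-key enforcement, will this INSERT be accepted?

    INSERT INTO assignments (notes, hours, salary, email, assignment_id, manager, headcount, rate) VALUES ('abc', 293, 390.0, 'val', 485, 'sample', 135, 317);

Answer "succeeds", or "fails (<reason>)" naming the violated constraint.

fails (NOT NULL on title)

title is omitted from the column list and has no DEFAULT, so it would receive NULL.
But title is declared NOT NULL.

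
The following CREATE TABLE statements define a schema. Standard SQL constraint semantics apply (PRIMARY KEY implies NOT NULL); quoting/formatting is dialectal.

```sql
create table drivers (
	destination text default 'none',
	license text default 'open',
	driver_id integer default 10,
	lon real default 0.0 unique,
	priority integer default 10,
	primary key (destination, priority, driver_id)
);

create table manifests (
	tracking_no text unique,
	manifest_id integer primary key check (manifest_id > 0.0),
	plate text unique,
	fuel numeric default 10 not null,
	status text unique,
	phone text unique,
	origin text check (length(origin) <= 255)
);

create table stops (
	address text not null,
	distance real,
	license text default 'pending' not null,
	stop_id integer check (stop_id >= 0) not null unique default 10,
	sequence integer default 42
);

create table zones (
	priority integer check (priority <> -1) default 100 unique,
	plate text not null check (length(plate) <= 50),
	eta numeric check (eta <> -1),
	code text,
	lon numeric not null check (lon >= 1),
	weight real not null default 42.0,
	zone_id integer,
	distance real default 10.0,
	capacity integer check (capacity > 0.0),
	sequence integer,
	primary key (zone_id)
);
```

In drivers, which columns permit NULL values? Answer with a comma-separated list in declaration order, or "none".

license, lon

- destination: part of the PRIMARY KEY, which implies NOT NULL → not nullable.
- license: DEFAULT only fills an omitted column; an explicit NULL is still allowed → nullable.
- driver_id: part of the PRIMARY KEY, which implies NOT NULL → not nullable.
- lon: UNIQUE does not imply NOT NULL → nullable.
- priority: part of the PRIMARY KEY, which implies NOT NULL → not nullable.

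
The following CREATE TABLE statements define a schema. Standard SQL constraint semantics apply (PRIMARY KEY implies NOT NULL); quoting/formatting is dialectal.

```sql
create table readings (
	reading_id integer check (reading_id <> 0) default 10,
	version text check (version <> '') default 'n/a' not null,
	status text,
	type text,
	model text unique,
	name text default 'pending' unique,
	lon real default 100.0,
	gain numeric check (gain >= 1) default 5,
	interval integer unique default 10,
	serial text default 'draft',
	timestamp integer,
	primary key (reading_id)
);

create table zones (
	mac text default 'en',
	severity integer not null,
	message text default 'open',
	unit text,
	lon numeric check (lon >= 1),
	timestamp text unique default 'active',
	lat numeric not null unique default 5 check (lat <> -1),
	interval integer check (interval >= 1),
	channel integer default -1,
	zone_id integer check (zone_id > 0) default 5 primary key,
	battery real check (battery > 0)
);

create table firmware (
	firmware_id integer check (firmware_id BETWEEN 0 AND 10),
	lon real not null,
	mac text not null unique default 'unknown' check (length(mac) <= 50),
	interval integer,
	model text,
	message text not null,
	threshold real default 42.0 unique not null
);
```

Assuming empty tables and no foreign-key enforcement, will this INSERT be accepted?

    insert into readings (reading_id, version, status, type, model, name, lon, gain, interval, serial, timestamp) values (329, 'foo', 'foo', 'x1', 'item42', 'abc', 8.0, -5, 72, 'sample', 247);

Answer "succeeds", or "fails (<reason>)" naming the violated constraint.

The value -5 for gain violates CHECK (gain >= 1).

fails (CHECK on gain)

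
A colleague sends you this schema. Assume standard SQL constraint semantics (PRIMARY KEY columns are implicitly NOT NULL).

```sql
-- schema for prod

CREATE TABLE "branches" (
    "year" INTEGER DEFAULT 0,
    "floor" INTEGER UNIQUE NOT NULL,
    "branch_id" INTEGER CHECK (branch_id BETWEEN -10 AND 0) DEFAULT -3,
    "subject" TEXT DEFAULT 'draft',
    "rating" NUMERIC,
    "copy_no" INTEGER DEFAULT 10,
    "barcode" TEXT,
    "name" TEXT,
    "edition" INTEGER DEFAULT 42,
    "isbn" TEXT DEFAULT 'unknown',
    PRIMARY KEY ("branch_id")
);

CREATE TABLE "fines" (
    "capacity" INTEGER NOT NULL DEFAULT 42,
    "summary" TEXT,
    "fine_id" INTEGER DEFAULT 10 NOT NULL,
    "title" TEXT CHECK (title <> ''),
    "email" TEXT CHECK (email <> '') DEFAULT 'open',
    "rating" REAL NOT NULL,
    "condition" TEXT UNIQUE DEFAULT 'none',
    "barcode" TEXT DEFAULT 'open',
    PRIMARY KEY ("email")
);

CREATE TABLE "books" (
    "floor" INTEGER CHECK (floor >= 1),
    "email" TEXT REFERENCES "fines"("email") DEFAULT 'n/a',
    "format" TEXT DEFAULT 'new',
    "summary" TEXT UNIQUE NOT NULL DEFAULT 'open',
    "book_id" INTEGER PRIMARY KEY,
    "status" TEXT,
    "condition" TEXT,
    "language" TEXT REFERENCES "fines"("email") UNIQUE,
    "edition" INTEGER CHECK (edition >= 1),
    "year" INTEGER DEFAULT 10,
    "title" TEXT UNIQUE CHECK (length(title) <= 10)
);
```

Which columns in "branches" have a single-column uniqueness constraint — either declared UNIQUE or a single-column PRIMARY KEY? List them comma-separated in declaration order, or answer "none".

floor, branch_id

- year: no UNIQUE or single-column PK constraint.
- floor: declared UNIQUE → unique.
- branch_id: single-column PRIMARY KEY → unique.
- subject: no UNIQUE or single-column PK constraint.
- rating: no UNIQUE or single-column PK constraint.
- copy_no: no UNIQUE or single-column PK constraint.
- barcode: no UNIQUE or single-column PK constraint.
- name: no UNIQUE or single-column PK constraint.
- edition: no UNIQUE or single-column PK constraint.
- isbn: no UNIQUE or single-column PK constraint.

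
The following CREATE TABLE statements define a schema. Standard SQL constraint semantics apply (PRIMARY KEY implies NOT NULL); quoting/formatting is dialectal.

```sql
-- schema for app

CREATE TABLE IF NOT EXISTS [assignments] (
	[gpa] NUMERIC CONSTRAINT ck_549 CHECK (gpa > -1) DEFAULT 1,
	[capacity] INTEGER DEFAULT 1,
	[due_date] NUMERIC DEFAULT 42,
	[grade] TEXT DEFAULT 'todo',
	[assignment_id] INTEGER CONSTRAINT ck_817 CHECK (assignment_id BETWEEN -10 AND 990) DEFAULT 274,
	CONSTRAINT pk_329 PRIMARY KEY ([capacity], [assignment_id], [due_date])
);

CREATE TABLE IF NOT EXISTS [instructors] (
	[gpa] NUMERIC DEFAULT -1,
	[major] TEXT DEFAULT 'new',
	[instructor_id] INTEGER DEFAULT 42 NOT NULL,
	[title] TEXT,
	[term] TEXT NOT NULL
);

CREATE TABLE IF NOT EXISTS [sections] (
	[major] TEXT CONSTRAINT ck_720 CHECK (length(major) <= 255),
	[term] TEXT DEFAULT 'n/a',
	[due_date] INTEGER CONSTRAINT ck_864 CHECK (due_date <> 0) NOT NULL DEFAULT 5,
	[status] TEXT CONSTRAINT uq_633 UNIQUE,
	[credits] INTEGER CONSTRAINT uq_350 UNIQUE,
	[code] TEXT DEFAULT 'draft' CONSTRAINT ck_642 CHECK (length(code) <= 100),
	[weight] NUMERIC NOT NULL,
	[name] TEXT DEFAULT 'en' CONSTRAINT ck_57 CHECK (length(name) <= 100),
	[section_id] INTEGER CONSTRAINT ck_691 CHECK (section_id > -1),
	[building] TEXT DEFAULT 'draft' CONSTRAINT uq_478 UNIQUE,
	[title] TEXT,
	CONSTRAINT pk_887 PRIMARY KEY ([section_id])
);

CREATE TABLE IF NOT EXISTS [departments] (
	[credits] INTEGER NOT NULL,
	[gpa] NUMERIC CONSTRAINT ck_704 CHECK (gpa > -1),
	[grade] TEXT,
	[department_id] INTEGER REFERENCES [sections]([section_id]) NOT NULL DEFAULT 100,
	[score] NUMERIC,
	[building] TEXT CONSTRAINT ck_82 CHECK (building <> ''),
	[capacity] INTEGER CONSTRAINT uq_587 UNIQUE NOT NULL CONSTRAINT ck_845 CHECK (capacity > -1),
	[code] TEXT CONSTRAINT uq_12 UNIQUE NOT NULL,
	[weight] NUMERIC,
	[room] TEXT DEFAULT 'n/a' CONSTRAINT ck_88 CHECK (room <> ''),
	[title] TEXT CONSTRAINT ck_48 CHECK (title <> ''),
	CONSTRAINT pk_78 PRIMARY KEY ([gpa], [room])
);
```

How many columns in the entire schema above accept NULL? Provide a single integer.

18

assignments: 2 nullable (gpa, grade — PK (capacity, assignment_id, due_date) and explicit NOT NULL columns excluded).
instructors: 3 nullable (gpa, major, title — PK none and explicit NOT NULL columns excluded).
sections: 8 nullable (major, term, status, credits, code, name, building, title — PK (section_id) and explicit NOT NULL columns excluded).
departments: 5 nullable (grade, score, building, weight, title — PK (gpa, room) and explicit NOT NULL columns excluded).
Total: 2 + 3 + 8 + 5 = 18.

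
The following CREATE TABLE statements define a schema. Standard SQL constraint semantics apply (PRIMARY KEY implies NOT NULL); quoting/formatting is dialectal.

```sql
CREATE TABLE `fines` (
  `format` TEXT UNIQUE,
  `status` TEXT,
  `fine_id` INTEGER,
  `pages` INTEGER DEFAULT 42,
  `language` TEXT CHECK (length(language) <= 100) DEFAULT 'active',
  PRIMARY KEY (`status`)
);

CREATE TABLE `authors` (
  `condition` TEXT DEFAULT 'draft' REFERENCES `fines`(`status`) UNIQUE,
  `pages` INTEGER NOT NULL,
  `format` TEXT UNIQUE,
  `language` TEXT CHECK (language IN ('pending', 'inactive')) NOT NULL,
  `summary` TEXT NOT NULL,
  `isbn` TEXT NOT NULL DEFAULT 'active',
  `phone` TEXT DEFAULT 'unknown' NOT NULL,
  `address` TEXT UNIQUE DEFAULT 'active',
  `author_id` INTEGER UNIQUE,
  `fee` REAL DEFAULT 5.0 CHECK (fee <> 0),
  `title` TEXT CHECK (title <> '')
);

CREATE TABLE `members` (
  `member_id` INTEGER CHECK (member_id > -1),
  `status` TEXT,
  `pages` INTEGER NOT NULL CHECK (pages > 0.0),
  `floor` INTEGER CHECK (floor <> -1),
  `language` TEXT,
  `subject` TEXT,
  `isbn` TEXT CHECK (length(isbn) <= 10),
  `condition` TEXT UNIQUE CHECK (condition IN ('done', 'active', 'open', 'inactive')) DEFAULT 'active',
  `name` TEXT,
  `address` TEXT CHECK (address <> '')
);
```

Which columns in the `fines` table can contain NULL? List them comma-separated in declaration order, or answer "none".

- format: UNIQUE does not imply NOT NULL → nullable.
- status: part of the PRIMARY KEY, which implies NOT NULL → not nullable.
- fine_id: no NOT NULL constraint applies → nullable.
- pages: DEFAULT only fills an omitted column; an explicit NULL is still allowed → nullable.
- language: CHECK does not forbid NULL (a CHECK constraint passes when its expression is NULL) → nullable.

format, fine_id, pages, language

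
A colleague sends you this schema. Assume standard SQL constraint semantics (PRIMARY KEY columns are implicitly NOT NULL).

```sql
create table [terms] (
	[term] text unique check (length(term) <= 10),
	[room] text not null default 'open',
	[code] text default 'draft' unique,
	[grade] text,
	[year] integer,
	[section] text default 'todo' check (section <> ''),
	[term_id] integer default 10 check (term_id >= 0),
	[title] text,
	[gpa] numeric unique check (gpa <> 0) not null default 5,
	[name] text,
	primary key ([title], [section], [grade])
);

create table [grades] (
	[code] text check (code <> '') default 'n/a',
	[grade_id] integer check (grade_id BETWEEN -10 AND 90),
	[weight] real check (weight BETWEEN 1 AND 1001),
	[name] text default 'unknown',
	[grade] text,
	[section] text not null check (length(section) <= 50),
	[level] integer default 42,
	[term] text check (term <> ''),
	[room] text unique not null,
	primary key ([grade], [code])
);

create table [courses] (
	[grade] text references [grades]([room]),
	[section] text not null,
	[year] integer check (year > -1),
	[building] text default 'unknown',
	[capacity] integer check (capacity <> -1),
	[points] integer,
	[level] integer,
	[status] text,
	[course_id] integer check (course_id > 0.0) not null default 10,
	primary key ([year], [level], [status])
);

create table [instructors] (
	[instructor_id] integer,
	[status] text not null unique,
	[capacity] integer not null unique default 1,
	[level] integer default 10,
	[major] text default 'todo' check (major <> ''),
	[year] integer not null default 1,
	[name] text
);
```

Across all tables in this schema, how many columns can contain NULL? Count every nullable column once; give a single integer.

terms: 5 nullable (term, code, year, term_id, name — PK (title, section, grade) and explicit NOT NULL columns excluded).
grades: 5 nullable (grade_id, weight, name, level, term — PK (grade, code) and explicit NOT NULL columns excluded).
courses: 4 nullable (grade, building, capacity, points — PK (year, level, status) and explicit NOT NULL columns excluded).
instructors: 4 nullable (instructor_id, level, major, name — PK none and explicit NOT NULL columns excluded).
Total: 5 + 5 + 4 + 4 = 18.

18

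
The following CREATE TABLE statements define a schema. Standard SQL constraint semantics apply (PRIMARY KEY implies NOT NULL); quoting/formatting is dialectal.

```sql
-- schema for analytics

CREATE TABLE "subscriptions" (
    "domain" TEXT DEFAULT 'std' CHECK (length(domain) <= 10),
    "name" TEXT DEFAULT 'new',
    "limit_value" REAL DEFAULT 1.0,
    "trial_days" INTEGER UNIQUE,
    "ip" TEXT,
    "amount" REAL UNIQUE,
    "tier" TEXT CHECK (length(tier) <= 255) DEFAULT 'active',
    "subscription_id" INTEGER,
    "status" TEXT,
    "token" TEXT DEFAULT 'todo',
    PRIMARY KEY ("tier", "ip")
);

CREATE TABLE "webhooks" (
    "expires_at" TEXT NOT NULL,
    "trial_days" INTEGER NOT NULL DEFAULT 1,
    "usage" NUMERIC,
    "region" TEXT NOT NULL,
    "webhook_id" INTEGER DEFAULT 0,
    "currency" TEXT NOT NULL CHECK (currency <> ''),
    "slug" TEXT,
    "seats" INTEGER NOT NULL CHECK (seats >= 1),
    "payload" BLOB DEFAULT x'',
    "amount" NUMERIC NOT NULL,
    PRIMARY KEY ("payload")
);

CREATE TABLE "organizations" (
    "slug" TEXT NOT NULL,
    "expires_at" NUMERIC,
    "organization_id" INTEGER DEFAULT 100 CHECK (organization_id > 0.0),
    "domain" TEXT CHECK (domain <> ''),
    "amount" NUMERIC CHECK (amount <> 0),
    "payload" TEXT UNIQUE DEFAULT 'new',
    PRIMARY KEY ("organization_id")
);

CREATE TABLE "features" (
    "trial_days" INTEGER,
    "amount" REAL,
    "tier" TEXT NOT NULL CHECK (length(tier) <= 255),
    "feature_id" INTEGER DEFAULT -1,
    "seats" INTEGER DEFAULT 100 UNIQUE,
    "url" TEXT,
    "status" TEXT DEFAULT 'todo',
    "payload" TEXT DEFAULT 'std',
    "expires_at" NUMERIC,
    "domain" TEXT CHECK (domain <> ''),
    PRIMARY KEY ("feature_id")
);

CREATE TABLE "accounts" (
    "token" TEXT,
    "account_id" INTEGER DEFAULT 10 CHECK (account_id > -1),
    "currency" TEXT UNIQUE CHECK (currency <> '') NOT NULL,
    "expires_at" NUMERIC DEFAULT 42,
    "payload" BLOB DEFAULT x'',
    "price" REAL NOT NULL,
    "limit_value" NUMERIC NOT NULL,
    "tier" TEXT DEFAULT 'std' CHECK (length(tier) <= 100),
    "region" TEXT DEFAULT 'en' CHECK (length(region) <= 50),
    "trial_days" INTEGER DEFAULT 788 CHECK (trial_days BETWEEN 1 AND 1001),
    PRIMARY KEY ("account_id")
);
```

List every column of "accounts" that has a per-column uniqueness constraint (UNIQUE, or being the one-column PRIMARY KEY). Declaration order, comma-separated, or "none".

- token: no UNIQUE or single-column PK constraint.
- account_id: single-column PRIMARY KEY → unique.
- currency: declared UNIQUE → unique.
- expires_at: no UNIQUE or single-column PK constraint.
- payload: no UNIQUE or single-column PK constraint.
- price: no UNIQUE or single-column PK constraint.
- limit_value: no UNIQUE or single-column PK constraint.
- tier: no UNIQUE or single-column PK constraint.
- region: no UNIQUE or single-column PK constraint.
- trial_days: no UNIQUE or single-column PK constraint.

account_id, currency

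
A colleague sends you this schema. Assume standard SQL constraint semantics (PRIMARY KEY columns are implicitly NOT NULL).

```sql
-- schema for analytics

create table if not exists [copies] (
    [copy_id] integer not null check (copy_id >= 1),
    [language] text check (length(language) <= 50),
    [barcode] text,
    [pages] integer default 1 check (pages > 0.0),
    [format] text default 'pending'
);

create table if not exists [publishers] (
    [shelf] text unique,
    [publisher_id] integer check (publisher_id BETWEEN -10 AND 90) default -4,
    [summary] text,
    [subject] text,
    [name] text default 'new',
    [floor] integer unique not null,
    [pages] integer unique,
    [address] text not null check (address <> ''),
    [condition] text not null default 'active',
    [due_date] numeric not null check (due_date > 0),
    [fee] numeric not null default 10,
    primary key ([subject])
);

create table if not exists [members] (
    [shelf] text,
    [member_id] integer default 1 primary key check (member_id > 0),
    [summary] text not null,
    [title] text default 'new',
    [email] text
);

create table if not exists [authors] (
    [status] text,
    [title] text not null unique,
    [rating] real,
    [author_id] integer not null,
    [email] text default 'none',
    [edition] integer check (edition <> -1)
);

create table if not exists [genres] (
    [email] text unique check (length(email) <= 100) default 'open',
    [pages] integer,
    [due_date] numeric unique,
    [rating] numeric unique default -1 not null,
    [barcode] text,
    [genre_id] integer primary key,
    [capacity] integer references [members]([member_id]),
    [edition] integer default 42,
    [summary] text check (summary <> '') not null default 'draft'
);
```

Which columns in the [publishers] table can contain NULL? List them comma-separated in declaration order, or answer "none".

shelf, publisher_id, summary, name, pages

- shelf: UNIQUE does not imply NOT NULL → nullable.
- publisher_id: CHECK does not forbid NULL (a CHECK constraint passes when its expression is NULL) → nullable.
- summary: no NOT NULL constraint applies → nullable.
- subject: part of the PRIMARY KEY, which implies NOT NULL → not nullable.
- name: DEFAULT only fills an omitted column; an explicit NULL is still allowed → nullable.
- floor: declared NOT NULL → not nullable.
- pages: UNIQUE does not imply NOT NULL → nullable.
- address: declared NOT NULL → not nullable.
- condition: declared NOT NULL → not nullable.
- due_date: declared NOT NULL → not nullable.
- fee: declared NOT NULL → not nullable.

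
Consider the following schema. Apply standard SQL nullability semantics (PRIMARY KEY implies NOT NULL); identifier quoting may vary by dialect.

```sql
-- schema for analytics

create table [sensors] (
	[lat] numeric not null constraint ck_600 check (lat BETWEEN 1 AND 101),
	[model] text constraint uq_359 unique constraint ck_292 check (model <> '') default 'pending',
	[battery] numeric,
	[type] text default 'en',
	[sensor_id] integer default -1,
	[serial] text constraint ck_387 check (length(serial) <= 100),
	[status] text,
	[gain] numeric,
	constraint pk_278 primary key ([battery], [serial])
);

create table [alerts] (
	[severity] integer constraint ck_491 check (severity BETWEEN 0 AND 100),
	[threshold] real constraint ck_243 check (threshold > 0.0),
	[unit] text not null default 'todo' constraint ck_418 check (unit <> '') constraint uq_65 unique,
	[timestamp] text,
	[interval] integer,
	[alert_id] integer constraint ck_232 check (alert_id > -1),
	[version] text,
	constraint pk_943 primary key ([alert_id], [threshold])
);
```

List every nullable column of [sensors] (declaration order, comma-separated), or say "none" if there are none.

- lat: declared NOT NULL → not nullable.
- model: CHECK does not forbid NULL (a CHECK constraint passes when its expression is NULL) → nullable.
- battery: part of the PRIMARY KEY, which implies NOT NULL → not nullable.
- type: DEFAULT only fills an omitted column; an explicit NULL is still allowed → nullable.
- sensor_id: DEFAULT only fills an omitted column; an explicit NULL is still allowed → nullable.
- serial: part of the PRIMARY KEY, which implies NOT NULL → not nullable.
- status: no NOT NULL constraint applies → nullable.
- gain: no NOT NULL constraint applies → nullable.

model, type, sensor_id, status, gain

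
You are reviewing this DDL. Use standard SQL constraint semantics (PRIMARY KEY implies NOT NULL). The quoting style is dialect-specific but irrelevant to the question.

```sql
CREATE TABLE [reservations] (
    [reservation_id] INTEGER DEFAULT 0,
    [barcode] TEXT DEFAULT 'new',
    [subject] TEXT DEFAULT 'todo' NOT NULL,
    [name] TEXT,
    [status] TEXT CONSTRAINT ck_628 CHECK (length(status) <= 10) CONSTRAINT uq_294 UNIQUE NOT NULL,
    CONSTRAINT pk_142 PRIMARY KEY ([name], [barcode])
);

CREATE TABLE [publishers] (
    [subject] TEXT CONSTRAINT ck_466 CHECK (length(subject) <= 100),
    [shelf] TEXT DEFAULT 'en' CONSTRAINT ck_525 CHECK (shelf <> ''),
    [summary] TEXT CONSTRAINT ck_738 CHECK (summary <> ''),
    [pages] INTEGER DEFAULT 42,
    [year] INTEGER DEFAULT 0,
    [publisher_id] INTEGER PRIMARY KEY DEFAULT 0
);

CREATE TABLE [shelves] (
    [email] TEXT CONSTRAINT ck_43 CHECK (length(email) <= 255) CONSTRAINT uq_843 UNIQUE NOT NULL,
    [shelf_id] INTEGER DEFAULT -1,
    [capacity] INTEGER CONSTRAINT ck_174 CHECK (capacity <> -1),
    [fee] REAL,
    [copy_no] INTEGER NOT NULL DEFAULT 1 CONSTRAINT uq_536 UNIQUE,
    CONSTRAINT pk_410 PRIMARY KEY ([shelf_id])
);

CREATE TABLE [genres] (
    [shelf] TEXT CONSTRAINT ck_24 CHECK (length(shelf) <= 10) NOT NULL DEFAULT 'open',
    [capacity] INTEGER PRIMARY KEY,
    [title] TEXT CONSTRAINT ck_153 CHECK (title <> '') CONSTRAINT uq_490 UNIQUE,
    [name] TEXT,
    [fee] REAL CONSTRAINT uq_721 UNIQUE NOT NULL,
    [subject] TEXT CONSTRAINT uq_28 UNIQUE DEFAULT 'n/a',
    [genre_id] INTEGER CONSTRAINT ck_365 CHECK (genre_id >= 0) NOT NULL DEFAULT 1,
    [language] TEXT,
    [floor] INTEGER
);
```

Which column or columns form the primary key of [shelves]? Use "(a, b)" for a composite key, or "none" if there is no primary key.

shelf_id

shelf_id is declared PRIMARY KEY as a table-level PRIMARY KEY clause.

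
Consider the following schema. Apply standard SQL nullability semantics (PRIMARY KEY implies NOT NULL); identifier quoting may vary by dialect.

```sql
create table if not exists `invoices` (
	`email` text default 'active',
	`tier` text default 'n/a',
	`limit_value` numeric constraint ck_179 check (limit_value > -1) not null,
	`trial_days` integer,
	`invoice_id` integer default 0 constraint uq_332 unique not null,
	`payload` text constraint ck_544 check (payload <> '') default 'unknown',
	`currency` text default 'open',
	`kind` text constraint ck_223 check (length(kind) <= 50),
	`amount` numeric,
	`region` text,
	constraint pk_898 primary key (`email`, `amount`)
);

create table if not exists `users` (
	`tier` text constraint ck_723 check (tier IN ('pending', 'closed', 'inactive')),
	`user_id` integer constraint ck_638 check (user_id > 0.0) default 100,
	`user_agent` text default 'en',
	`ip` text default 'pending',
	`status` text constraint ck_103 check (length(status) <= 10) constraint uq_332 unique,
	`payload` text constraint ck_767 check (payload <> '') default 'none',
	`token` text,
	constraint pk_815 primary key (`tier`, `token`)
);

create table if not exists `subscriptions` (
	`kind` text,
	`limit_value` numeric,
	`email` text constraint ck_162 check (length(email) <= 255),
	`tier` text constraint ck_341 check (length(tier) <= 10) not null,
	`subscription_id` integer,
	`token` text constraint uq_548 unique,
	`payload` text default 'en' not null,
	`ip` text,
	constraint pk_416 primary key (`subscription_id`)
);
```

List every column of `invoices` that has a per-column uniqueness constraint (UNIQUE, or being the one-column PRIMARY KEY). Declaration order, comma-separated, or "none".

- email: part of a composite PRIMARY KEY — only the tuple is unique, not this column on its own.
- tier: no UNIQUE or single-column PK constraint.
- limit_value: no UNIQUE or single-column PK constraint.
- trial_days: no UNIQUE or single-column PK constraint.
- invoice_id: declared UNIQUE → unique.
- payload: no UNIQUE or single-column PK constraint.
- currency: no UNIQUE or single-column PK constraint.
- kind: no UNIQUE or single-column PK constraint.
- amount: part of a composite PRIMARY KEY — only the tuple is unique, not this column on its own.
- region: no UNIQUE or single-column PK constraint.

invoice_id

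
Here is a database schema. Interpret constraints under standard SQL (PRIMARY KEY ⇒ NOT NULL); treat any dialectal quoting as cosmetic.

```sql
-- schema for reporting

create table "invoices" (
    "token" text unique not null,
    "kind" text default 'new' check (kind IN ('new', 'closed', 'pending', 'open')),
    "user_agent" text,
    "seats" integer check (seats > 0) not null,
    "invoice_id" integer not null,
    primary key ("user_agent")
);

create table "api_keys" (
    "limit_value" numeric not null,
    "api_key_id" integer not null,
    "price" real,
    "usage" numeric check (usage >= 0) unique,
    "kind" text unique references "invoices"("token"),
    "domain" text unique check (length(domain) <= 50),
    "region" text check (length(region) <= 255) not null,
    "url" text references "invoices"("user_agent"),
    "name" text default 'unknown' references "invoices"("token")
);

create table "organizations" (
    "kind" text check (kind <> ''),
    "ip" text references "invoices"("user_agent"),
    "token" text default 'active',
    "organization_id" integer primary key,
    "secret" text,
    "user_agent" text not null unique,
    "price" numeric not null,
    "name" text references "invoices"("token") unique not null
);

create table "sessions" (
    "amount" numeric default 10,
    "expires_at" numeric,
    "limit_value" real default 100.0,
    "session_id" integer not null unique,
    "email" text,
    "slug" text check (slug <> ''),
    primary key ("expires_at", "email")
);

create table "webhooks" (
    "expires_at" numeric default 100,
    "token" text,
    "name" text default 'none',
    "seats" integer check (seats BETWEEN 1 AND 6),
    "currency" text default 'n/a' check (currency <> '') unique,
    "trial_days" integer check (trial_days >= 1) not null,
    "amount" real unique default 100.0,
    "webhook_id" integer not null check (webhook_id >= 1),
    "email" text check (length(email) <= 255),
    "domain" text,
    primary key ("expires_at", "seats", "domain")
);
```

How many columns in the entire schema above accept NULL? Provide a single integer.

19

invoices: 1 nullable (kind — PK (user_agent) and explicit NOT NULL columns excluded).
api_keys: 6 nullable (price, usage, kind, domain, url, name — PK none and explicit NOT NULL columns excluded).
organizations: 4 nullable (kind, ip, token, secret — PK (organization_id) and explicit NOT NULL columns excluded).
sessions: 3 nullable (amount, limit_value, slug — PK (expires_at, email) and explicit NOT NULL columns excluded).
webhooks: 5 nullable (token, name, currency, amount, email — PK (expires_at, seats, domain) and explicit NOT NULL columns excluded).
Total: 1 + 6 + 4 + 3 + 5 = 19.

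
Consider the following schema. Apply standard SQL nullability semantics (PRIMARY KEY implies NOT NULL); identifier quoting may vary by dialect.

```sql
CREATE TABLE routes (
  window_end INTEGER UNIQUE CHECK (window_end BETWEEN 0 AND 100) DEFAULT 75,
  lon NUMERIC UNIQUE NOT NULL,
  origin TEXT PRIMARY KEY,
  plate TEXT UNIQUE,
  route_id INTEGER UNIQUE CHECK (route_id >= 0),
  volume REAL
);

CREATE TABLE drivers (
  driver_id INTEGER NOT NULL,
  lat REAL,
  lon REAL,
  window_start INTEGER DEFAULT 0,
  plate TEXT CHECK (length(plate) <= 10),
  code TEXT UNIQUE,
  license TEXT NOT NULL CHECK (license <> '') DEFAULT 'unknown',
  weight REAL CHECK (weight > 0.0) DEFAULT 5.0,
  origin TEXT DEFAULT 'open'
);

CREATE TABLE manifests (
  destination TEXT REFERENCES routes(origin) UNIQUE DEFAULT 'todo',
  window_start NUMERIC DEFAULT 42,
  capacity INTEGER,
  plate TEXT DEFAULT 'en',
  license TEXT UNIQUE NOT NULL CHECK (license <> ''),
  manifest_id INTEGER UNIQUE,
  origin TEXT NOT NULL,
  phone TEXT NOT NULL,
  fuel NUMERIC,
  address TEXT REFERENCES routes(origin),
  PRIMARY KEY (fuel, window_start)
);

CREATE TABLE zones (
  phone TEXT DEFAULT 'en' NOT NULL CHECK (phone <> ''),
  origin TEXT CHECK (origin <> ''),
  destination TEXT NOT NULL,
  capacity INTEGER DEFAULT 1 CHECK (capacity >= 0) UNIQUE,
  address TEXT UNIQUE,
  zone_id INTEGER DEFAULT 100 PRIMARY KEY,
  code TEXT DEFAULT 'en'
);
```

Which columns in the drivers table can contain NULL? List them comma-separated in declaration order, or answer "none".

lat, lon, window_start, plate, code, weight, origin

- driver_id: declared NOT NULL → not nullable.
- lat: no NOT NULL constraint applies → nullable.
- lon: no NOT NULL constraint applies → nullable.
- window_start: DEFAULT only fills an omitted column; an explicit NULL is still allowed → nullable.
- plate: CHECK does not forbid NULL (a CHECK constraint passes when its expression is NULL) → nullable.
- code: UNIQUE does not imply NOT NULL → nullable.
- license: declared NOT NULL → not nullable.
- weight: CHECK does not forbid NULL (a CHECK constraint passes when its expression is NULL) → nullable.
- origin: DEFAULT only fills an omitted column; an explicit NULL is still allowed → nullable.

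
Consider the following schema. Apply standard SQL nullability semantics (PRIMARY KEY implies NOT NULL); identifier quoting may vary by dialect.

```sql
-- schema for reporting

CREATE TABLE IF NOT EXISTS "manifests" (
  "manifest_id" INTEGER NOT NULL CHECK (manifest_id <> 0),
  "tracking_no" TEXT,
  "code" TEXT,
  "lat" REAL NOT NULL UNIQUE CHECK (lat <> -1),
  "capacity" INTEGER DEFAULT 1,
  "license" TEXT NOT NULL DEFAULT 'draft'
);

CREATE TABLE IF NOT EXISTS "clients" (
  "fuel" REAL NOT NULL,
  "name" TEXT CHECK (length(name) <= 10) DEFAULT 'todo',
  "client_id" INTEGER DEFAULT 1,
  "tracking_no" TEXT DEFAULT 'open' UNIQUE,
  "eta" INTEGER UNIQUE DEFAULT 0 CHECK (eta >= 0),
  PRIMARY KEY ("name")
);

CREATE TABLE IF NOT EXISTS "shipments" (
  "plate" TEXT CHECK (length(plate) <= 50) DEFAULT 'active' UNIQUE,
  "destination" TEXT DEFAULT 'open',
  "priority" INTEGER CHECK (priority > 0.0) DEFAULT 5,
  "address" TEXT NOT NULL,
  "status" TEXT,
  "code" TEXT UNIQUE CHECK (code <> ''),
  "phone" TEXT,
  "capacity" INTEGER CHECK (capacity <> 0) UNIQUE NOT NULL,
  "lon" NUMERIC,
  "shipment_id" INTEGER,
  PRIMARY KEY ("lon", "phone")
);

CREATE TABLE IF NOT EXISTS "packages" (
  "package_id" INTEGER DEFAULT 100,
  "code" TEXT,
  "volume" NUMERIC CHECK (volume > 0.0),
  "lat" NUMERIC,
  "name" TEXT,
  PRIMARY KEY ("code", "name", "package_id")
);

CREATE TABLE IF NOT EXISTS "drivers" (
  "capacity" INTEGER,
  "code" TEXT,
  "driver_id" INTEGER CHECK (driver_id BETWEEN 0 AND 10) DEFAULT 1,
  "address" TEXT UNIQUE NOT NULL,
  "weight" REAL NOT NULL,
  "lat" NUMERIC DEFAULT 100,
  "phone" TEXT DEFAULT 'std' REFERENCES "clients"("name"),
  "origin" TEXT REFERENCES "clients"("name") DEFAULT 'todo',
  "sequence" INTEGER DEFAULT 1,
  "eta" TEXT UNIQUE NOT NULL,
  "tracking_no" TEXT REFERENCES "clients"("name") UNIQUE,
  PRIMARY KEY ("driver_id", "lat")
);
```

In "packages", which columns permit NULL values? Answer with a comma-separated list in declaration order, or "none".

- package_id: part of the PRIMARY KEY, which implies NOT NULL → not nullable.
- code: part of the PRIMARY KEY, which implies NOT NULL → not nullable.
- volume: CHECK does not forbid NULL (a CHECK constraint passes when its expression is NULL) → nullable.
- lat: no NOT NULL constraint applies → nullable.
- name: part of the PRIMARY KEY, which implies NOT NULL → not nullable.

volume, lat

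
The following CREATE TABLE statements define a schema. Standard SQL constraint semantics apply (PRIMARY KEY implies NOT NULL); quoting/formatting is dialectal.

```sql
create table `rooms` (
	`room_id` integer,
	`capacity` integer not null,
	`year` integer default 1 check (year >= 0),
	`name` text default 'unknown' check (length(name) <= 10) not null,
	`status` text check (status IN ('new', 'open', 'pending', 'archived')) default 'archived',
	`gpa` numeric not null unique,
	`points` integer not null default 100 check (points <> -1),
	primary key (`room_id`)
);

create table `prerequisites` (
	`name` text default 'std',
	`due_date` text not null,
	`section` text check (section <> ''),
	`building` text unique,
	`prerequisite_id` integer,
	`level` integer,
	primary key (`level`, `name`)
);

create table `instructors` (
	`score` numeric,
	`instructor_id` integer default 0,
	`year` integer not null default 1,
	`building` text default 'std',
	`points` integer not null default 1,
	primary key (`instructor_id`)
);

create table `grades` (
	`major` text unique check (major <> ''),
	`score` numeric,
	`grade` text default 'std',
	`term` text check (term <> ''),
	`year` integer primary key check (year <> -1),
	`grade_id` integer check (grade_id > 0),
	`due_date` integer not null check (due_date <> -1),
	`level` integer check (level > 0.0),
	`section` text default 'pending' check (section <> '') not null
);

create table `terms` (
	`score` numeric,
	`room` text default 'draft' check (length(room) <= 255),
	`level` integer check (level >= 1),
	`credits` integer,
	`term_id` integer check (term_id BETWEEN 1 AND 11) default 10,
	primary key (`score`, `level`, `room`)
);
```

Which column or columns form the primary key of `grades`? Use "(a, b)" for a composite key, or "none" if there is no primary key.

year

year is declared PRIMARY KEY inline on the column.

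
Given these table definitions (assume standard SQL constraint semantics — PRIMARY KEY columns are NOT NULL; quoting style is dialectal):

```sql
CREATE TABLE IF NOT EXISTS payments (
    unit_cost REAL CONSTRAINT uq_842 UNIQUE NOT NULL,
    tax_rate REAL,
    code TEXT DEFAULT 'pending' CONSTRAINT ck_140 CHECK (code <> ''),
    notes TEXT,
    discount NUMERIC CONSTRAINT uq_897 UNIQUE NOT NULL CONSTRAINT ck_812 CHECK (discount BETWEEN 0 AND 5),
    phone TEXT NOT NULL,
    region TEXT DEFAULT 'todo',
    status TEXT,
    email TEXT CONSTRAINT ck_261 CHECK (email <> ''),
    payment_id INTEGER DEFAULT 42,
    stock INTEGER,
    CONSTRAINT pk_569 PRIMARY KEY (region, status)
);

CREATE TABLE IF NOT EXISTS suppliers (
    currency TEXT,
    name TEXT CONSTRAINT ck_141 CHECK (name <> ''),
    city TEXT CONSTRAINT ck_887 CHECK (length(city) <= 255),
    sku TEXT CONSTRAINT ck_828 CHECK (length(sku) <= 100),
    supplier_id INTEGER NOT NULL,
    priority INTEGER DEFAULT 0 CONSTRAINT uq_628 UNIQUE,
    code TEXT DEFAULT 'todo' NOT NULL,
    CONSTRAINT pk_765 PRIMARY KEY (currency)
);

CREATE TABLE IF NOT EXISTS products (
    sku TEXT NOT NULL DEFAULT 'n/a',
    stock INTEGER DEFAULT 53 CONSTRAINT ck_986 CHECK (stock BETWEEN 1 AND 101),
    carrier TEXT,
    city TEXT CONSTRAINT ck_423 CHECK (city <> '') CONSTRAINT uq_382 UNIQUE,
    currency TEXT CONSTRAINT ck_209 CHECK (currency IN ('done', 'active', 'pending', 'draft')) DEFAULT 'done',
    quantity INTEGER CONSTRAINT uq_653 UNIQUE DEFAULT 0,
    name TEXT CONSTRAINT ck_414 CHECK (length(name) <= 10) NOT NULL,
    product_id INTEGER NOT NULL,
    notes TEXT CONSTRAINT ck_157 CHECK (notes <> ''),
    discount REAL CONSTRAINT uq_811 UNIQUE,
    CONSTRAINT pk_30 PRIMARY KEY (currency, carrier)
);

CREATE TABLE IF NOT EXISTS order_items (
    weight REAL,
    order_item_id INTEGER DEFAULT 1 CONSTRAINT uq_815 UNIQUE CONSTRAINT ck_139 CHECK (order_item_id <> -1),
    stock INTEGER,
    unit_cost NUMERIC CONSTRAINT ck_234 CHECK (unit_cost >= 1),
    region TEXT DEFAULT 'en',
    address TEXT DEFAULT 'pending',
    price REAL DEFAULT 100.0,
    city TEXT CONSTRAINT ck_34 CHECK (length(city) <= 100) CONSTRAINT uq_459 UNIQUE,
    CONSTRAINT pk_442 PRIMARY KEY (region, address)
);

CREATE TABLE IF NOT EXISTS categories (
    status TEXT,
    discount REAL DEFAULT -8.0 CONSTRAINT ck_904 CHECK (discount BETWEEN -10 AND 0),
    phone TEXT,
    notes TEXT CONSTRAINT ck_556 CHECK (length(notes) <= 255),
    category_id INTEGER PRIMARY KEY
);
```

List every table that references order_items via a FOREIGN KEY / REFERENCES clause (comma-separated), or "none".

No REFERENCES clause anywhere in the schema names order_items.

none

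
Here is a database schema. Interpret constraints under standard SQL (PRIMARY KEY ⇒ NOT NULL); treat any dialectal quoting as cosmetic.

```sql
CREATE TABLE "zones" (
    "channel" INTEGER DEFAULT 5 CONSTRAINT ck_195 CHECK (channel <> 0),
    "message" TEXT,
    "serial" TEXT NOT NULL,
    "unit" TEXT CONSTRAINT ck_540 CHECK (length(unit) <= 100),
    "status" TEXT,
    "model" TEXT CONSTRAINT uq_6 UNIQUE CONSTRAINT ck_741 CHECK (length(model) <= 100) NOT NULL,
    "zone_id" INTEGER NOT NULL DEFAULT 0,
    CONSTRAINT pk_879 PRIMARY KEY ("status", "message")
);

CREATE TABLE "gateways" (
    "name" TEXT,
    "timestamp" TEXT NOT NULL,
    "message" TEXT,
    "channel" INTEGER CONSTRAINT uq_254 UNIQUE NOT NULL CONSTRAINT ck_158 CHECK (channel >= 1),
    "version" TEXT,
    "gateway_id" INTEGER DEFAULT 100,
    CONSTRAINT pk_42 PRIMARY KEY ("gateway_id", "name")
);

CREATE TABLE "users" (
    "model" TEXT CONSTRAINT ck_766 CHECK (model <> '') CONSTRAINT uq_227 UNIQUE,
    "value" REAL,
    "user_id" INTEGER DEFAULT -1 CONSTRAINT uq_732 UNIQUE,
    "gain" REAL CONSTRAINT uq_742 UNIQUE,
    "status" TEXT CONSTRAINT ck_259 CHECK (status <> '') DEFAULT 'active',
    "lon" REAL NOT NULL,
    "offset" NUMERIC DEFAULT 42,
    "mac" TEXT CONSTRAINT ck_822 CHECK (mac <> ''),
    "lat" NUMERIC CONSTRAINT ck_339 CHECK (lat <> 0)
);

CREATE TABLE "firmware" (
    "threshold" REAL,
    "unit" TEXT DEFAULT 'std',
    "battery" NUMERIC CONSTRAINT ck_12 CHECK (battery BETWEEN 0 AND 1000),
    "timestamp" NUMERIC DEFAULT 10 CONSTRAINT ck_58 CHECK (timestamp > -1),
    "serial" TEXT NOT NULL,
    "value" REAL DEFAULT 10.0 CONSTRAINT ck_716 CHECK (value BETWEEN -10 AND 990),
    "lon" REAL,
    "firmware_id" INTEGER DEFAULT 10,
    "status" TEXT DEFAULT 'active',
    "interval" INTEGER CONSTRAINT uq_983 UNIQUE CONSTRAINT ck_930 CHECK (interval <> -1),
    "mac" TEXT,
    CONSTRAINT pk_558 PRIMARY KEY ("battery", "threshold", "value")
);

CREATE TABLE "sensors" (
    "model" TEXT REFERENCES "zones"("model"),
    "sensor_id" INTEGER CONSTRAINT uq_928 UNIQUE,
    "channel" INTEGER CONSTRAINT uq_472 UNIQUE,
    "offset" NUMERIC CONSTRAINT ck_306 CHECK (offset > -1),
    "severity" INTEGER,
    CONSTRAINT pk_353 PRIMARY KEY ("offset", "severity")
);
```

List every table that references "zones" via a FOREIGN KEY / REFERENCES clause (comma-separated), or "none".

- sensors.model references zones(model).

sensors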